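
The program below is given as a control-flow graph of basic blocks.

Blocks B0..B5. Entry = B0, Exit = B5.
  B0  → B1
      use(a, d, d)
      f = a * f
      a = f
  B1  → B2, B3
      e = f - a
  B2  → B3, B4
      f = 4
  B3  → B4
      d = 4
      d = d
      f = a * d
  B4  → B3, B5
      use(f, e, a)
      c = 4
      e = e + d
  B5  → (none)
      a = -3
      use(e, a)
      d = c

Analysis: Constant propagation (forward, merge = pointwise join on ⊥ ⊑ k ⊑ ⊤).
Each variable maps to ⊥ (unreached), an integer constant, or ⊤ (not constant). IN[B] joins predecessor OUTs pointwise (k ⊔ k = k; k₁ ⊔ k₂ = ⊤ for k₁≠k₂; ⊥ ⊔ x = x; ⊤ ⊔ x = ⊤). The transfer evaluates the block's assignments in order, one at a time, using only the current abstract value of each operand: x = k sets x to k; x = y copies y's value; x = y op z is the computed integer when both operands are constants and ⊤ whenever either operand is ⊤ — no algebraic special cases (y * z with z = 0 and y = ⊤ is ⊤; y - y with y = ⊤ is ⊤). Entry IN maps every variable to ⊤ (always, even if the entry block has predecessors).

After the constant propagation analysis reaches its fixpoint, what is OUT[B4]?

Fixpoint table:
  B0:  IN=(all ⊤)  OUT=(all ⊤)
  B1:  IN=(all ⊤)  OUT=(all ⊤)
  B2:  IN=(all ⊤)  OUT={f:4; rest ⊤}
  B3:  IN=(all ⊤)  OUT={d:4; rest ⊤}
  B4:  IN=(all ⊤)  OUT={c:4; rest ⊤}
  B5:  IN={c:4; rest ⊤}  OUT={a:-3, c:4, d:4; rest ⊤}

Merge at B4: IN[B4] = OUT[B2] ⊔ OUT[B3] = {a: ⊤, b: ⊤, c: ⊤, d: ⊤, e: ⊤, f: ⊤}
Applying B4's transfer function to that IN value gives OUT[B4] (row B4 above).

Answer: {a: ⊤, b: ⊤, c: 4, d: ⊤, e: ⊤, f: ⊤}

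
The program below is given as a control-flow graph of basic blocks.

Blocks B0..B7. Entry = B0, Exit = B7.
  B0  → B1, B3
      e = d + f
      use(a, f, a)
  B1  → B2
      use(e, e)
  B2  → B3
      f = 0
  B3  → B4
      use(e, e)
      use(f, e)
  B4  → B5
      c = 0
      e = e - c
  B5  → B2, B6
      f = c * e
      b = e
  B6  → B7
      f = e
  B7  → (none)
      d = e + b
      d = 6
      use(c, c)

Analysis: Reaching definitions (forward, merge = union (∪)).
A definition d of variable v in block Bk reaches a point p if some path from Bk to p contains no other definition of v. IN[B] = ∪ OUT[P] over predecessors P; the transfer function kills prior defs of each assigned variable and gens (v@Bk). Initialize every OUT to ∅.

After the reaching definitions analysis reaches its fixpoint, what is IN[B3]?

Answer: {b@B5, c@B4, e@B0, e@B4, f@B2}

Trace:
Converged values:
  B0:   IN={}   OUT={e@B0}
  B1:   IN={e@B0}   OUT={e@B0}
  B2:   IN={b@B5, c@B4, e@B0, e@B4, f@B5}   OUT={b@B5, c@B4, e@B0, e@B4, f@B2}
  B3:   IN={b@B5, c@B4, e@B0, e@B4, f@B2}   OUT={b@B5, c@B4, e@B0, e@B4, f@B2}
  B4:   IN={b@B5, c@B4, e@B0, e@B4, f@B2}   OUT={b@B5, c@B4, e@B4, f@B2}
  B5:   IN={b@B5, c@B4, e@B4, f@B2}   OUT={b@B5, c@B4, e@B4, f@B5}
  B6:   IN={b@B5, c@B4, e@B4, f@B5}   OUT={b@B5, c@B4, e@B4, f@B6}
  B7:   IN={b@B5, c@B4, e@B4, f@B6}   OUT={b@B5, c@B4, d@B7, e@B4, f@B6}

Merge at B3: IN[B3] = OUT[B0] ⊔ OUT[B2] = {b@B5, c@B4, e@B0, e@B4, f@B2}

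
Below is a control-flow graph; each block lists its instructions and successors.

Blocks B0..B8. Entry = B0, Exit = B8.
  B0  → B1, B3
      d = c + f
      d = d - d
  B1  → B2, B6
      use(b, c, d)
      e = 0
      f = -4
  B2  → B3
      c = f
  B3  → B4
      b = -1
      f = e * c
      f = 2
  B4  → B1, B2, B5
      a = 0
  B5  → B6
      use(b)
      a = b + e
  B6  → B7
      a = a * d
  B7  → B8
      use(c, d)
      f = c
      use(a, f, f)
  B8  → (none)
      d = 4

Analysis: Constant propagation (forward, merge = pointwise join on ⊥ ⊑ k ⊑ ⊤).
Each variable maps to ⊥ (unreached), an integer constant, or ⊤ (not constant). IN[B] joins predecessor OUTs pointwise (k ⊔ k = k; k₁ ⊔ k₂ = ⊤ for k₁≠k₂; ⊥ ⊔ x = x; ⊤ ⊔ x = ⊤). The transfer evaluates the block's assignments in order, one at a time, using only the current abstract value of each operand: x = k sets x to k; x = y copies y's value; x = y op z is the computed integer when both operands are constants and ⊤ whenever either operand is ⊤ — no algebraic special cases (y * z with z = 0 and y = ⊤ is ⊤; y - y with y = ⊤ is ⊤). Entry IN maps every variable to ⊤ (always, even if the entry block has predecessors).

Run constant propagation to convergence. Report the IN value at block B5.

Answer: {a: 0, b: -1, c: ⊤, d: ⊤, e: ⊤, f: 2}

Derivation:
Per-block solution:
  B0: | IN=(all ⊤) | OUT=(all ⊤)
  B1: | IN=(all ⊤) | OUT={e:0, f:-4; rest ⊤}
  B2: | IN=(all ⊤) | OUT=(all ⊤)
  B3: | IN=(all ⊤) | OUT={b:-1, f:2; rest ⊤}
  B4: | IN={b:-1, f:2; rest ⊤} | OUT={a:0, b:-1, f:2; rest ⊤}
  B5: | IN={a:0, b:-1, f:2; rest ⊤} | OUT={b:-1, f:2; rest ⊤}
  B6: | IN=(all ⊤) | OUT=(all ⊤)
  B7: | IN=(all ⊤) | OUT=(all ⊤)
  B8: | IN=(all ⊤) | OUT={d:4; rest ⊤}

Merge at B5: IN[B5] = OUT[B4] = {a: 0, b: -1, c: ⊤, d: ⊤, e: ⊤, f: 2}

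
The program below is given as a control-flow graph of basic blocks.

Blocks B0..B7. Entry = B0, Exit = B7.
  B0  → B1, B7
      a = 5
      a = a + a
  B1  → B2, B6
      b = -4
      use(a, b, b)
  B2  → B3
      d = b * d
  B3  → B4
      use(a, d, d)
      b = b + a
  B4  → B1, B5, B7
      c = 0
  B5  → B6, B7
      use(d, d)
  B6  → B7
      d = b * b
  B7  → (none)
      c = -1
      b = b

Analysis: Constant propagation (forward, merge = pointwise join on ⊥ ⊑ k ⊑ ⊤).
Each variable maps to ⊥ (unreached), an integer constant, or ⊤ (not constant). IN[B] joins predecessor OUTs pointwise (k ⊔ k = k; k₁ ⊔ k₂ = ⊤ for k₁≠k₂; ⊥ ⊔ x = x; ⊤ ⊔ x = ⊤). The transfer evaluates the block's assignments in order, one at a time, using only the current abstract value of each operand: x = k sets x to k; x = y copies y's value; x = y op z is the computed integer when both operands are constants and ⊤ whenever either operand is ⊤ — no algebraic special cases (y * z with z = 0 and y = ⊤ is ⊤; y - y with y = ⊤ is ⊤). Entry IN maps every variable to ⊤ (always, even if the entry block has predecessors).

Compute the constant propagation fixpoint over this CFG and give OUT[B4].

Fixpoint table:
  B0:  IN=(all ⊤)  OUT={a:10; rest ⊤}
  B1:  IN={a:10; rest ⊤}  OUT={a:10, b:-4; rest ⊤}
  B2:  IN={a:10, b:-4; rest ⊤}  OUT={a:10, b:-4; rest ⊤}
  B3:  IN={a:10, b:-4; rest ⊤}  OUT={a:10, b:6; rest ⊤}
  B4:  IN={a:10, b:6; rest ⊤}  OUT={a:10, b:6, c:0; rest ⊤}
  B5:  IN={a:10, b:6, c:0; rest ⊤}  OUT={a:10, b:6, c:0; rest ⊤}
  B6:  IN={a:10; rest ⊤}  OUT={a:10; rest ⊤}
  B7:  IN={a:10; rest ⊤}  OUT={a:10, c:-1; rest ⊤}

Merge at B4: IN[B4] = OUT[B3] = {a: 10, b: 6, c: ⊤, d: ⊤, e: ⊤, f: ⊤}
Applying B4's transfer function to that IN value gives OUT[B4] (row B4 above).

Answer: {a: 10, b: 6, c: 0, d: ⊤, e: ⊤, f: ⊤}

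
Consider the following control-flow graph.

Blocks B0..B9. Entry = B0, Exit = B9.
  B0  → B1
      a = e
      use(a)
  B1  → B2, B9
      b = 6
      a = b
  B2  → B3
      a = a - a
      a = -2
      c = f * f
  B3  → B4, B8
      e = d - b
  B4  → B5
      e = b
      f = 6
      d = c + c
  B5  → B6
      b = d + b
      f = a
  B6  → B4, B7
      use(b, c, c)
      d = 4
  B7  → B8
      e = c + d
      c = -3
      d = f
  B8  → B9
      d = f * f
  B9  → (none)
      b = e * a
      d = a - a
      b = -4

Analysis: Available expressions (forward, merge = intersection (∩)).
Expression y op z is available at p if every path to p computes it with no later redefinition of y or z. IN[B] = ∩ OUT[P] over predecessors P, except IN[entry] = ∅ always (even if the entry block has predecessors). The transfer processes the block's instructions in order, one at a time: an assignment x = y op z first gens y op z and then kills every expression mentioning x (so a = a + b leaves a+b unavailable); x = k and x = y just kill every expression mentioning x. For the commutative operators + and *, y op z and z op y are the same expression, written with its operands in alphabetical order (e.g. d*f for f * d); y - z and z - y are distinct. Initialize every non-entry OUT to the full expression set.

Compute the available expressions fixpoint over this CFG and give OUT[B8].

Answer: {f*f}

Working:
Converged values:
  B0:  IN={}  OUT={}
  B1:  IN={}  OUT={}
  B2:  IN={}  OUT={f*f}
  B3:  IN={f*f}  OUT={d-b, f*f}
  B4:  IN={}  OUT={c+c}
  B5:  IN={c+c}  OUT={c+c}
  B6:  IN={c+c}  OUT={c+c}
  B7:  IN={c+c}  OUT={}
  B8:  IN={}  OUT={f*f}
  B9:  IN={}  OUT={a*e, a-a}

Merge at B8: IN[B8] = OUT[B3] ∩ OUT[B7] = {}
Applying B8's transfer function to that IN value gives OUT[B8] (row B8 above).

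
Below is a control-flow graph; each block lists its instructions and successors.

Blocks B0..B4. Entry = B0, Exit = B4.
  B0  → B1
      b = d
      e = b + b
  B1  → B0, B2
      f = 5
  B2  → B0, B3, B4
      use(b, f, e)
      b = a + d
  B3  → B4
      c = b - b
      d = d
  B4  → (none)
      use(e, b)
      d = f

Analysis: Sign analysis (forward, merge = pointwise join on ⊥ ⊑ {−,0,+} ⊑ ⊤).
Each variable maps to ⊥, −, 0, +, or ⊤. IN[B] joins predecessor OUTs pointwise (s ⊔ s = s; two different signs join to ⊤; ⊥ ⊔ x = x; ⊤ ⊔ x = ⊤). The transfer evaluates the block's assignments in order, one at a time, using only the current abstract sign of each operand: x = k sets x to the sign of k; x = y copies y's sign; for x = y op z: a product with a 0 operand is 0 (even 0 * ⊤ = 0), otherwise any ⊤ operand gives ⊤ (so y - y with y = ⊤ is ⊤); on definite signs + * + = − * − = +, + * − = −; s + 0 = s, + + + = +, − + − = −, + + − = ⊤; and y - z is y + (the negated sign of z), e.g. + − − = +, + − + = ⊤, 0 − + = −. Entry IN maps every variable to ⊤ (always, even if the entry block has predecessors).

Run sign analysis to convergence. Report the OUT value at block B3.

Per-block solution:
  B0:   IN=(all ⊤)   OUT=(all ⊤)
  B1:   IN=(all ⊤)   OUT={f:+; rest ⊤}
  B2:   IN={f:+; rest ⊤}   OUT={f:+; rest ⊤}
  B3:   IN={f:+; rest ⊤}   OUT={f:+; rest ⊤}
  B4:   IN={f:+; rest ⊤}   OUT={d:+, f:+; rest ⊤}

Merge at B3: IN[B3] = OUT[B2] = {a: ⊤, b: ⊤, c: ⊤, d: ⊤, e: ⊤, f: +}
Applying B3's transfer function to that IN value gives OUT[B3] (row B3 above).

Answer: {a: ⊤, b: ⊤, c: ⊤, d: ⊤, e: ⊤, f: +}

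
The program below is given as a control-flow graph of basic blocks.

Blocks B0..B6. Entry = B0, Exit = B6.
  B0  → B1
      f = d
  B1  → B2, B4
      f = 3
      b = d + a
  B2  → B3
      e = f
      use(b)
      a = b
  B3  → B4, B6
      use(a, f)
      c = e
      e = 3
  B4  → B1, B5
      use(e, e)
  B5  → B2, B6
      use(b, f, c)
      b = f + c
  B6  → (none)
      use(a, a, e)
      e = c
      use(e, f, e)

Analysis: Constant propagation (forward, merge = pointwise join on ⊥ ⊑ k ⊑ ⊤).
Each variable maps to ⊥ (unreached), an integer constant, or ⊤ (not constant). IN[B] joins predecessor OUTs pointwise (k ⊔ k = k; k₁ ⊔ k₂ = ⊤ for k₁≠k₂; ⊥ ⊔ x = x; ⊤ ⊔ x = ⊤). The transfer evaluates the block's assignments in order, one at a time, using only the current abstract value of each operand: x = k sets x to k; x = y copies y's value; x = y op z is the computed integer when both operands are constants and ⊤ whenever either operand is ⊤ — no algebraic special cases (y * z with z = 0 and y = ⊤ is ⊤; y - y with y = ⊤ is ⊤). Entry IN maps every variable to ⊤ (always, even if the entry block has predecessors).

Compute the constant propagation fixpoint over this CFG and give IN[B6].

Answer: {a: ⊤, b: ⊤, c: ⊤, d: ⊤, e: ⊤, f: 3}

Derivation:
Converged values:
  B0:   IN=(all ⊤)   OUT=(all ⊤)
  B1:   IN=(all ⊤)   OUT={f:3; rest ⊤}
  B2:   IN={f:3; rest ⊤}   OUT={e:3, f:3; rest ⊤}
  B3:   IN={e:3, f:3; rest ⊤}   OUT={c:3, e:3, f:3; rest ⊤}
  B4:   IN={f:3; rest ⊤}   OUT={f:3; rest ⊤}
  B5:   IN={f:3; rest ⊤}   OUT={f:3; rest ⊤}
  B6:   IN={f:3; rest ⊤}   OUT={f:3; rest ⊤}

Merge at B6: IN[B6] = OUT[B3] ⊔ OUT[B5] = {a: ⊤, b: ⊤, c: ⊤, d: ⊤, e: ⊤, f: 3}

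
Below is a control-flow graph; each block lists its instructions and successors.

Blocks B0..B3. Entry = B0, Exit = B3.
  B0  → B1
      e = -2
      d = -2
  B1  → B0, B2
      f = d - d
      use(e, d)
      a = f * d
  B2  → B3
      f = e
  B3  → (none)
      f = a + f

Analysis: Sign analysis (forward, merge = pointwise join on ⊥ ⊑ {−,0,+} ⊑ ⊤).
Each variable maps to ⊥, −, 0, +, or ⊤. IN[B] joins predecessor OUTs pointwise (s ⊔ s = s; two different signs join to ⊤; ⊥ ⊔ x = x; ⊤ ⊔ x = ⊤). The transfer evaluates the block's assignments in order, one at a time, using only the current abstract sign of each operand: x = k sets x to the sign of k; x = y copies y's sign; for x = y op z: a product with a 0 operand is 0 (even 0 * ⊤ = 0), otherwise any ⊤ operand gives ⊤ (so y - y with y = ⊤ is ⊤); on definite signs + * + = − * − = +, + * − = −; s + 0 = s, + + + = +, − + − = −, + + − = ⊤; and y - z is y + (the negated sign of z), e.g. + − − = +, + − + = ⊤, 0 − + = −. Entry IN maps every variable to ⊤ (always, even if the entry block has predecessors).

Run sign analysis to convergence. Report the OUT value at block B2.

Answer: {a: ⊤, b: ⊤, c: ⊤, d: -, e: -, f: -}

Trace:
Per-block solution:
  B0: | IN=(all ⊤) | OUT={d:-, e:-; rest ⊤}
  B1: | IN={d:-, e:-; rest ⊤} | OUT={d:-, e:-; rest ⊤}
  B2: | IN={d:-, e:-; rest ⊤} | OUT={d:-, e:-, f:-; rest ⊤}
  B3: | IN={d:-, e:-, f:-; rest ⊤} | OUT={d:-, e:-; rest ⊤}

Merge at B2: IN[B2] = OUT[B1] = {a: ⊤, b: ⊤, c: ⊤, d: -, e: -, f: ⊤}
Applying B2's transfer function to that IN value gives OUT[B2] (row B2 above).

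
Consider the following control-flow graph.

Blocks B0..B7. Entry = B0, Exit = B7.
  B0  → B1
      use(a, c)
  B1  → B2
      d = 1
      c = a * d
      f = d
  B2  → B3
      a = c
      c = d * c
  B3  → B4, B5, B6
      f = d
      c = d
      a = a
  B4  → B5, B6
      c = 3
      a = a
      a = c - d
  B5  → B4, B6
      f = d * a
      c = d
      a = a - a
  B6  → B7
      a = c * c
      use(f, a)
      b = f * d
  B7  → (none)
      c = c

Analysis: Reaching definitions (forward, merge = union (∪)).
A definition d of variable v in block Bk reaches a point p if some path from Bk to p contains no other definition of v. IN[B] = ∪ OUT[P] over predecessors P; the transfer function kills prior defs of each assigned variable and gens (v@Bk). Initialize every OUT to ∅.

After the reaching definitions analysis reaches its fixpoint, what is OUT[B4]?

Per-block solution:
  B0: | IN={} | OUT={}
  B1: | IN={} | OUT={c@B1, d@B1, f@B1}
  B2: | IN={c@B1, d@B1, f@B1} | OUT={a@B2, c@B2, d@B1, f@B1}
  B3: | IN={a@B2, c@B2, d@B1, f@B1} | OUT={a@B3, c@B3, d@B1, f@B3}
  B4: | IN={a@B3, a@B5, c@B3, c@B5, d@B1, f@B3, f@B5} | OUT={a@B4, c@B4, d@B1, f@B3, f@B5}
  B5: | IN={a@B3, a@B4, c@B3, c@B4, d@B1, f@B3, f@B5} | OUT={a@B5, c@B5, d@B1, f@B5}
  B6: | IN={a@B3, a@B4, a@B5, c@B3, c@B4, c@B5, d@B1, f@B3, f@B5} | OUT={a@B6, b@B6, c@B3, c@B4, c@B5, d@B1, f@B3, f@B5}
  B7: | IN={a@B6, b@B6, c@B3, c@B4, c@B5, d@B1, f@B3, f@B5} | OUT={a@B6, b@B6, c@B7, d@B1, f@B3, f@B5}

Merge at B4: IN[B4] = OUT[B3] ⊔ OUT[B5] = {a@B3, a@B5, c@B3, c@B5, d@B1, f@B3, f@B5}
Applying B4's transfer function to that IN value gives OUT[B4] (row B4 above).

Answer: {a@B4, c@B4, d@B1, f@B3, f@B5}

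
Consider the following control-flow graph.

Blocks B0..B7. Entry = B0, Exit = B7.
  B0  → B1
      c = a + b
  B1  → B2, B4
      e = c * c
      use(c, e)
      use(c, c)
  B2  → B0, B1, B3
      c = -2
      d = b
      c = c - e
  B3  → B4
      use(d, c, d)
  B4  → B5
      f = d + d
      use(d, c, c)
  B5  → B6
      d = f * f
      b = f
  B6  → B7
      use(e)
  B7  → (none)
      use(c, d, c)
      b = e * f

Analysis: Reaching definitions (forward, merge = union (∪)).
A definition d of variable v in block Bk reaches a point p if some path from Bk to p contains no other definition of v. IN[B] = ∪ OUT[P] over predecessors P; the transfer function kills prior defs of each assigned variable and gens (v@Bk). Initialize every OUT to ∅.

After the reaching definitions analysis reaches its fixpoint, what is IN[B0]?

Per-block solution:
  B0:  IN={c@B2, d@B2, e@B1}  OUT={c@B0, d@B2, e@B1}
  B1:  IN={c@B0, c@B2, d@B2, e@B1}  OUT={c@B0, c@B2, d@B2, e@B1}
  B2:  IN={c@B0, c@B2, d@B2, e@B1}  OUT={c@B2, d@B2, e@B1}
  B3:  IN={c@B2, d@B2, e@B1}  OUT={c@B2, d@B2, e@B1}
  B4:  IN={c@B0, c@B2, d@B2, e@B1}  OUT={c@B0, c@B2, d@B2, e@B1, f@B4}
  B5:  IN={c@B0, c@B2, d@B2, e@B1, f@B4}  OUT={b@B5, c@B0, c@B2, d@B5, e@B1, f@B4}
  B6:  IN={b@B5, c@B0, c@B2, d@B5, e@B1, f@B4}  OUT={b@B5, c@B0, c@B2, d@B5, e@B1, f@B4}
  B7:  IN={b@B5, c@B0, c@B2, d@B5, e@B1, f@B4}  OUT={b@B7, c@B0, c@B2, d@B5, e@B1, f@B4}

Merge at B0 (entry node, so the boundary value {} is joined with the incoming edge(s)): IN[B0] = {} ⊔ OUT[B2] = {c@B2, d@B2, e@B1}

Answer: {c@B2, d@B2, e@B1}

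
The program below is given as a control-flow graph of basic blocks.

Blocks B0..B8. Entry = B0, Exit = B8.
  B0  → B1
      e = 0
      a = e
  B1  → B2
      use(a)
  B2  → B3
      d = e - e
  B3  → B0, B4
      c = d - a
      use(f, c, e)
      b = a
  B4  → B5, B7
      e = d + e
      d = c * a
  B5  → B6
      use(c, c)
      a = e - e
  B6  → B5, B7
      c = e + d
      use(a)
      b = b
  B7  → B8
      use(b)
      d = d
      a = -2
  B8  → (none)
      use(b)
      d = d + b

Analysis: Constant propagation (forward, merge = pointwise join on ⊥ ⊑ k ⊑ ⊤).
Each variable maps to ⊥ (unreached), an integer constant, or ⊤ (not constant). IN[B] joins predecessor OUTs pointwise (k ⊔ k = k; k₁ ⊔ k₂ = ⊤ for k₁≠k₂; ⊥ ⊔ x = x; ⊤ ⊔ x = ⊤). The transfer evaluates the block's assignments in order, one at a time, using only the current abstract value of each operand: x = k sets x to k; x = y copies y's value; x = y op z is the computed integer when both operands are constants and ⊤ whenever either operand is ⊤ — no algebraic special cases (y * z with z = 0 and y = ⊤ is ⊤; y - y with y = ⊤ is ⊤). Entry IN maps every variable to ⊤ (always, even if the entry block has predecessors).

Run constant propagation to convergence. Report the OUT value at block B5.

Converged values:
  B0:   IN=(all ⊤)   OUT={a:0, e:0; rest ⊤}
  B1:   IN={a:0, e:0; rest ⊤}   OUT={a:0, e:0; rest ⊤}
  B2:   IN={a:0, e:0; rest ⊤}   OUT={a:0, d:0, e:0; rest ⊤}
  B3:   IN={a:0, d:0, e:0; rest ⊤}   OUT={a:0, b:0, c:0, d:0, e:0; rest ⊤}
  B4:   IN={a:0, b:0, c:0, d:0, e:0; rest ⊤}   OUT={a:0, b:0, c:0, d:0, e:0; rest ⊤}
  B5:   IN={a:0, b:0, c:0, d:0, e:0; rest ⊤}   OUT={a:0, b:0, c:0, d:0, e:0; rest ⊤}
  B6:   IN={a:0, b:0, c:0, d:0, e:0; rest ⊤}   OUT={a:0, b:0, c:0, d:0, e:0; rest ⊤}
  B7:   IN={a:0, b:0, c:0, d:0, e:0; rest ⊤}   OUT={a:-2, b:0, c:0, d:0, e:0; rest ⊤}
  B8:   IN={a:-2, b:0, c:0, d:0, e:0; rest ⊤}   OUT={a:-2, b:0, c:0, d:0, e:0; rest ⊤}

Merge at B5: IN[B5] = OUT[B4] ⊔ OUT[B6] = {a: 0, b: 0, c: 0, d: 0, e: 0, f: ⊤}
Applying B5's transfer function to that IN value gives OUT[B5] (row B5 above).

Answer: {a: 0, b: 0, c: 0, d: 0, e: 0, f: ⊤}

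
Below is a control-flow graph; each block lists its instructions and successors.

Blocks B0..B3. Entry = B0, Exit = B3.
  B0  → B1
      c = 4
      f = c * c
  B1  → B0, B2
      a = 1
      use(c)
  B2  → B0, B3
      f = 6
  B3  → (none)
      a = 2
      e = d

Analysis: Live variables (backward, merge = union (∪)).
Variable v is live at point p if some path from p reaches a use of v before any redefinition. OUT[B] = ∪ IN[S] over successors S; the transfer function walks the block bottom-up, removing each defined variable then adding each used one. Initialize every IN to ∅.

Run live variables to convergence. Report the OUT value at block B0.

Answer: {c, d}

Working:
Per-block solution:
  B0:  IN={d}  OUT={c, d}
  B1:  IN={c, d}  OUT={d}
  B2:  IN={d}  OUT={d}
  B3:  IN={d}  OUT={}

Merge at B0: OUT[B0] = IN[B1] = {c, d}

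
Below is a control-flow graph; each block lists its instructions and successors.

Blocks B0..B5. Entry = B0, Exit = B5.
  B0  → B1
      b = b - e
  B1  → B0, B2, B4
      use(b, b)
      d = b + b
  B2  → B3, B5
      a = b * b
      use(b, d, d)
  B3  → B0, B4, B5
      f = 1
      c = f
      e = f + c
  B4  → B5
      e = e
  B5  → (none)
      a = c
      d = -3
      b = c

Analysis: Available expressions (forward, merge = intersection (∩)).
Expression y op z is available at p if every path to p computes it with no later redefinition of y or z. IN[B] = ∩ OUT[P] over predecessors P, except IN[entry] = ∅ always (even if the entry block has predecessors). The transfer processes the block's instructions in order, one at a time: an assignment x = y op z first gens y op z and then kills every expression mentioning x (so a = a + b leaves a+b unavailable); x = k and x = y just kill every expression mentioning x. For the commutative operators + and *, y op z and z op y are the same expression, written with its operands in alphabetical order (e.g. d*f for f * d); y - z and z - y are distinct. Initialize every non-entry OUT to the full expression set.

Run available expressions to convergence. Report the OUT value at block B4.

Per-block solution:
  B0:   IN={}   OUT={}
  B1:   IN={}   OUT={b+b}
  B2:   IN={b+b}   OUT={b*b, b+b}
  B3:   IN={b*b, b+b}   OUT={b*b, b+b, c+f}
  B4:   IN={b+b}   OUT={b+b}
  B5:   IN={b+b}   OUT={}

Merge at B4: IN[B4] = OUT[B1] ∩ OUT[B3] = {b+b}
Applying B4's transfer function to that IN value gives OUT[B4] (row B4 above).

Answer: {b+b}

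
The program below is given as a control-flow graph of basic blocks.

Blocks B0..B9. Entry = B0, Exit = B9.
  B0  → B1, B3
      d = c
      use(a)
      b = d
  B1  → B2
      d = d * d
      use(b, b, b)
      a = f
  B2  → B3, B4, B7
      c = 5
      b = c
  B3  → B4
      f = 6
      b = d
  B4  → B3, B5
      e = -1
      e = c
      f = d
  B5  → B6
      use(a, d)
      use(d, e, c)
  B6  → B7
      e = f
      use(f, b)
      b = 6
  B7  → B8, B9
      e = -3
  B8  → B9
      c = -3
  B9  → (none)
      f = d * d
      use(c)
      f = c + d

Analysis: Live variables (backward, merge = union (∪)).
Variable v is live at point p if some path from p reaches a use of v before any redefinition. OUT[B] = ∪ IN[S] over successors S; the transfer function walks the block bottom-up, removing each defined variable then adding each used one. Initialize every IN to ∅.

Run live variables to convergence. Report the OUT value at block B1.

Per-block solution:
  B0:   IN={a, c, f}   OUT={a, b, c, d, f}
  B1:   IN={b, d, f}   OUT={a, d}
  B2:   IN={a, d}   OUT={a, b, c, d}
  B3:   IN={a, c, d}   OUT={a, b, c, d}
  B4:   IN={a, b, c, d}   OUT={a, b, c, d, e, f}
  B5:   IN={a, b, c, d, e, f}   OUT={b, c, d, f}
  B6:   IN={b, c, d, f}   OUT={c, d}
  B7:   IN={c, d}   OUT={c, d}
  B8:   IN={d}   OUT={c, d}
  B9:   IN={c, d}   OUT={}

Merge at B1: OUT[B1] = IN[B2] = {a, d}

Answer: {a, d}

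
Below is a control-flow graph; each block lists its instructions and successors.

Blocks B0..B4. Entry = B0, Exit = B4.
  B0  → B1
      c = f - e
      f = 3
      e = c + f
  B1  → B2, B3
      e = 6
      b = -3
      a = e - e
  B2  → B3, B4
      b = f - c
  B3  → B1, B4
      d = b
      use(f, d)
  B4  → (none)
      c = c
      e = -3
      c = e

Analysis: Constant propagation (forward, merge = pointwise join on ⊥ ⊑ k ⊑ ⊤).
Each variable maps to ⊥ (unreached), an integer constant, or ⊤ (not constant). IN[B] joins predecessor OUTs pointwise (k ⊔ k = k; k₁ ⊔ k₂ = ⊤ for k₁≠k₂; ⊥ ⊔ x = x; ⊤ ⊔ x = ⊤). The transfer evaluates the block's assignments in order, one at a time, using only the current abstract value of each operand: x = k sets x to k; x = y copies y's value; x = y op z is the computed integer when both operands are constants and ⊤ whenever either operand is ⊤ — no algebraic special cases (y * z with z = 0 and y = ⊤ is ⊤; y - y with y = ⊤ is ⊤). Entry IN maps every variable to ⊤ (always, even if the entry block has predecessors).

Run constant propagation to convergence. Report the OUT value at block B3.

Per-block solution:
  B0: | IN=(all ⊤) | OUT={f:3; rest ⊤}
  B1: | IN={f:3; rest ⊤} | OUT={a:0, b:-3, e:6, f:3; rest ⊤}
  B2: | IN={a:0, b:-3, e:6, f:3; rest ⊤} | OUT={a:0, e:6, f:3; rest ⊤}
  B3: | IN={a:0, e:6, f:3; rest ⊤} | OUT={a:0, e:6, f:3; rest ⊤}
  B4: | IN={a:0, e:6, f:3; rest ⊤} | OUT={a:0, c:-3, e:-3, f:3; rest ⊤}

Merge at B3: IN[B3] = OUT[B1] ⊔ OUT[B2] = {a: 0, b: ⊤, c: ⊤, d: ⊤, e: 6, f: 3}
Applying B3's transfer function to that IN value gives OUT[B3] (row B3 above).

Answer: {a: 0, b: ⊤, c: ⊤, d: ⊤, e: 6, f: 3}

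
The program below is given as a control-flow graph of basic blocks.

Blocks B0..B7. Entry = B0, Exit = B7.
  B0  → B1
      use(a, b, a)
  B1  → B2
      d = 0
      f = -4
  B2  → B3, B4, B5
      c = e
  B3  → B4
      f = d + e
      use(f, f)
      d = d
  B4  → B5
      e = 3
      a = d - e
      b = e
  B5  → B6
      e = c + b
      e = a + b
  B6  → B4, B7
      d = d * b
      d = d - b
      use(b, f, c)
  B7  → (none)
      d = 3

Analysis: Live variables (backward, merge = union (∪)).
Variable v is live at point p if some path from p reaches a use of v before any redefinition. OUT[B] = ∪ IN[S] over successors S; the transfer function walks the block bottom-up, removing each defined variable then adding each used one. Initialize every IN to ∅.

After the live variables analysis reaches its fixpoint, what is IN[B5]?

Answer: {a, b, c, d, f}

Working:
Fixpoint table:
  B0:   IN={a, b, e}   OUT={a, b, e}
  B1:   IN={a, b, e}   OUT={a, b, d, e, f}
  B2:   IN={a, b, d, e, f}   OUT={a, b, c, d, e, f}
  B3:   IN={c, d, e}   OUT={c, d, f}
  B4:   IN={c, d, f}   OUT={a, b, c, d, f}
  B5:   IN={a, b, c, d, f}   OUT={b, c, d, f}
  B6:   IN={b, c, d, f}   OUT={c, d, f}
  B7:   IN={}   OUT={}

Merge at B5: OUT[B5] = IN[B6] = {b, c, d, f}
Applying B5's transfer function to that OUT value gives IN[B5] (row B5 above).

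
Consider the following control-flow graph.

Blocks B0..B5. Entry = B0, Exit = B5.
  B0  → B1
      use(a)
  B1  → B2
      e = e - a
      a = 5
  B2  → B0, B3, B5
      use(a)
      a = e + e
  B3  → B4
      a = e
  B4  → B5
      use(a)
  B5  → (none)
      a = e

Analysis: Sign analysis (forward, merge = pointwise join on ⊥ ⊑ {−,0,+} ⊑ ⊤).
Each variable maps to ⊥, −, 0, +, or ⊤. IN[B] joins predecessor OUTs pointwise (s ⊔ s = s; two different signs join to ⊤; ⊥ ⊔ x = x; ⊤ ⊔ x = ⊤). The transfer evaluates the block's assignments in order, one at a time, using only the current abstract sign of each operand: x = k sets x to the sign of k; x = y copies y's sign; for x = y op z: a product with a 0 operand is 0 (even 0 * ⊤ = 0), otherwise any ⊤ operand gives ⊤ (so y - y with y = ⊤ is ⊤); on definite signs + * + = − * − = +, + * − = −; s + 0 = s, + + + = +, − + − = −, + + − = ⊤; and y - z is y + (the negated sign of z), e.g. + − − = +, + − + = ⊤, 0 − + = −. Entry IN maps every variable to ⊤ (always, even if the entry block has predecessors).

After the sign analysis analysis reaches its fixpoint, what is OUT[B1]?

Fixpoint table:
  B0: | IN=(all ⊤) | OUT=(all ⊤)
  B1: | IN=(all ⊤) | OUT={a:+; rest ⊤}
  B2: | IN={a:+; rest ⊤} | OUT=(all ⊤)
  B3: | IN=(all ⊤) | OUT=(all ⊤)
  B4: | IN=(all ⊤) | OUT=(all ⊤)
  B5: | IN=(all ⊤) | OUT=(all ⊤)

Merge at B1: IN[B1] = OUT[B0] = {a: ⊤, b: ⊤, c: ⊤, d: ⊤, e: ⊤, f: ⊤}
Applying B1's transfer function to that IN value gives OUT[B1] (row B1 above).

Answer: {a: +, b: ⊤, c: ⊤, d: ⊤, e: ⊤, f: ⊤}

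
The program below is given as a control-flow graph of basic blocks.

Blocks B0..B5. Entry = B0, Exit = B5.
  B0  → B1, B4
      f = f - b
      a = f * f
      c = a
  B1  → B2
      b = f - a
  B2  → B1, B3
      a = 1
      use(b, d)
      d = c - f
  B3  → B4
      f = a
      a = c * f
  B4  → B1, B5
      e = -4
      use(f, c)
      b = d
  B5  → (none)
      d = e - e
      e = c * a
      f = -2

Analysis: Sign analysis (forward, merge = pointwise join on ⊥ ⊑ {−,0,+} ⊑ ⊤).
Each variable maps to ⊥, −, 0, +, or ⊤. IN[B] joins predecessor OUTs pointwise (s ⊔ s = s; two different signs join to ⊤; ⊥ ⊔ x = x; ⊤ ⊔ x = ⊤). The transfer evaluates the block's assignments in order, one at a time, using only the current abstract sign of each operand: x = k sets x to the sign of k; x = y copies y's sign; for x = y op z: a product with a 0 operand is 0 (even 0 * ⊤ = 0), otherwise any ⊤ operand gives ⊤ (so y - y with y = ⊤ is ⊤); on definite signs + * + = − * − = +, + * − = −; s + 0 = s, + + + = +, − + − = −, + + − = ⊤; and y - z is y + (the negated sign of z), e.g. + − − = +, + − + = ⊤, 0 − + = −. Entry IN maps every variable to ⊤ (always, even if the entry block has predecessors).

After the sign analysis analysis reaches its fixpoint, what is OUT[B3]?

Answer: {a: ⊤, b: ⊤, c: ⊤, d: ⊤, e: ⊤, f: +}

Derivation:
Converged values:
  B0: | IN=(all ⊤) | OUT=(all ⊤)
  B1: | IN=(all ⊤) | OUT=(all ⊤)
  B2: | IN=(all ⊤) | OUT={a:+; rest ⊤}
  B3: | IN={a:+; rest ⊤} | OUT={f:+; rest ⊤}
  B4: | IN=(all ⊤) | OUT={e:-; rest ⊤}
  B5: | IN={e:-; rest ⊤} | OUT={f:-; rest ⊤}

Merge at B3: IN[B3] = OUT[B2] = {a: +, b: ⊤, c: ⊤, d: ⊤, e: ⊤, f: ⊤}
Applying B3's transfer function to that IN value gives OUT[B3] (row B3 above).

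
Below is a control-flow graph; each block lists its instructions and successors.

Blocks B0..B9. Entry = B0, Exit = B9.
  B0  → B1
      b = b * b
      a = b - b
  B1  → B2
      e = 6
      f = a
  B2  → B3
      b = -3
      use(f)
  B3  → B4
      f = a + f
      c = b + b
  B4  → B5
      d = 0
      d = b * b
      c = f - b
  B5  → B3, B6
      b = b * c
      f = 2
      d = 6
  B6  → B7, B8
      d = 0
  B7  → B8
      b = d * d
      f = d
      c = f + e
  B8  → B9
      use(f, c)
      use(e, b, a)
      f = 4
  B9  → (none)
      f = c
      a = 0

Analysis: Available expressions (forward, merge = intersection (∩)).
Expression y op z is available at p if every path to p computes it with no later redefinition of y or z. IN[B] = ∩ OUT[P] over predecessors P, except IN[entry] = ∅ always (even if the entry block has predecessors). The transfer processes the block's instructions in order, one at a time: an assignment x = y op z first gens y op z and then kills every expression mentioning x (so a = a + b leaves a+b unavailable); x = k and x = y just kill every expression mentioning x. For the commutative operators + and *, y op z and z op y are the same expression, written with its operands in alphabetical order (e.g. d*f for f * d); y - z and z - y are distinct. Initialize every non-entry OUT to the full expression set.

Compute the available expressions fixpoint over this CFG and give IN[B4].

Answer: {b+b}

Derivation:
Per-block solution:
  B0:   IN={}   OUT={b-b}
  B1:   IN={b-b}   OUT={b-b}
  B2:   IN={b-b}   OUT={}
  B3:   IN={}   OUT={b+b}
  B4:   IN={b+b}   OUT={b*b, b+b, f-b}
  B5:   IN={b*b, b+b, f-b}   OUT={}
  B6:   IN={}   OUT={}
  B7:   IN={}   OUT={d*d, e+f}
  B8:   IN={}   OUT={}
  B9:   IN={}   OUT={}

Merge at B4: IN[B4] = OUT[B3] = {b+b}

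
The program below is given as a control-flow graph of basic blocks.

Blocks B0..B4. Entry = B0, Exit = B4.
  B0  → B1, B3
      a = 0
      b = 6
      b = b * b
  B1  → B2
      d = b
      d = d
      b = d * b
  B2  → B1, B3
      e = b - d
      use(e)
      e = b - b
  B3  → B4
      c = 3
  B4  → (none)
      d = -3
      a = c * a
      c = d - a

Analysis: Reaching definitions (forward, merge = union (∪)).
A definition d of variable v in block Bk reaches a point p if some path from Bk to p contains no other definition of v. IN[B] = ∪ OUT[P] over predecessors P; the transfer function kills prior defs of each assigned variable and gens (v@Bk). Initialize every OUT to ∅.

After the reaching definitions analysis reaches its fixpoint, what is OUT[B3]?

Fixpoint table:
  B0: | IN={} | OUT={a@B0, b@B0}
  B1: | IN={a@B0, b@B0, b@B1, d@B1, e@B2} | OUT={a@B0, b@B1, d@B1, e@B2}
  B2: | IN={a@B0, b@B1, d@B1, e@B2} | OUT={a@B0, b@B1, d@B1, e@B2}
  B3: | IN={a@B0, b@B0, b@B1, d@B1, e@B2} | OUT={a@B0, b@B0, b@B1, c@B3, d@B1, e@B2}
  B4: | IN={a@B0, b@B0, b@B1, c@B3, d@B1, e@B2} | OUT={a@B4, b@B0, b@B1, c@B4, d@B4, e@B2}

Merge at B3: IN[B3] = OUT[B0] ⊔ OUT[B2] = {a@B0, b@B0, b@B1, d@B1, e@B2}
Applying B3's transfer function to that IN value gives OUT[B3] (row B3 above).

Answer: {a@B0, b@B0, b@B1, c@B3, d@B1, e@B2}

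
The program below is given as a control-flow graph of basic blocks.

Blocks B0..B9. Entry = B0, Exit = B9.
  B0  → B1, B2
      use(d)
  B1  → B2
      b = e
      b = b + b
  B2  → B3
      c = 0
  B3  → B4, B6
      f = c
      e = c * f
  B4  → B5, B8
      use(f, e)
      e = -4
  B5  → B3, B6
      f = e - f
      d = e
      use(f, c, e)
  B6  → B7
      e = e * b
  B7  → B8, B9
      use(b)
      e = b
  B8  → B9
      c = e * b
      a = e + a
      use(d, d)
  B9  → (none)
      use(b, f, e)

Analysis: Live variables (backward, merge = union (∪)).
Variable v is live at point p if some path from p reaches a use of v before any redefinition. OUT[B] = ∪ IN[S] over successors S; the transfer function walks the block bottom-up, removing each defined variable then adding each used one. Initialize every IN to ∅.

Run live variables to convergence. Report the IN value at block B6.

Answer: {a, b, d, e, f}

Working:
Per-block solution:
  B0:   IN={a, b, d, e}   OUT={a, b, d, e}
  B1:   IN={a, d, e}   OUT={a, b, d}
  B2:   IN={a, b, d}   OUT={a, b, c, d}
  B3:   IN={a, b, c, d}   OUT={a, b, c, d, e, f}
  B4:   IN={a, b, c, d, e, f}   OUT={a, b, c, d, e, f}
  B5:   IN={a, b, c, e, f}   OUT={a, b, c, d, e, f}
  B6:   IN={a, b, d, e, f}   OUT={a, b, d, f}
  B7:   IN={a, b, d, f}   OUT={a, b, d, e, f}
  B8:   IN={a, b, d, e, f}   OUT={b, e, f}
  B9:   IN={b, e, f}   OUT={}

Merge at B6: OUT[B6] = IN[B7] = {a, b, d, f}
Applying B6's transfer function to that OUT value gives IN[B6] (row B6 above).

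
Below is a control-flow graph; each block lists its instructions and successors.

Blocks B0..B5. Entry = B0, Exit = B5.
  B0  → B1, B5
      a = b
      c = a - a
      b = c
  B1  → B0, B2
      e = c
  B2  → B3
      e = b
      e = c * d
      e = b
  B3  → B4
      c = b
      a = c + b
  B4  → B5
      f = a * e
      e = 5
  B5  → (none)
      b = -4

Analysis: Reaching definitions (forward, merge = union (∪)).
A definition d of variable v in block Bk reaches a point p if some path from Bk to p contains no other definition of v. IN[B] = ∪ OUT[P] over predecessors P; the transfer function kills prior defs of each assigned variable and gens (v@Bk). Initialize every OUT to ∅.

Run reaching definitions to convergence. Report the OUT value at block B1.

Fixpoint table:
  B0: | IN={a@B0, b@B0, c@B0, e@B1} | OUT={a@B0, b@B0, c@B0, e@B1}
  B1: | IN={a@B0, b@B0, c@B0, e@B1} | OUT={a@B0, b@B0, c@B0, e@B1}
  B2: | IN={a@B0, b@B0, c@B0, e@B1} | OUT={a@B0, b@B0, c@B0, e@B2}
  B3: | IN={a@B0, b@B0, c@B0, e@B2} | OUT={a@B3, b@B0, c@B3, e@B2}
  B4: | IN={a@B3, b@B0, c@B3, e@B2} | OUT={a@B3, b@B0, c@B3, e@B4, f@B4}
  B5: | IN={a@B0, a@B3, b@B0, c@B0, c@B3, e@B1, e@B4, f@B4} | OUT={a@B0, a@B3, b@B5, c@B0, c@B3, e@B1, e@B4, f@B4}

Merge at B1: IN[B1] = OUT[B0] = {a@B0, b@B0, c@B0, e@B1}
Applying B1's transfer function to that IN value gives OUT[B1] (row B1 above).

Answer: {a@B0, b@B0, c@B0, e@B1}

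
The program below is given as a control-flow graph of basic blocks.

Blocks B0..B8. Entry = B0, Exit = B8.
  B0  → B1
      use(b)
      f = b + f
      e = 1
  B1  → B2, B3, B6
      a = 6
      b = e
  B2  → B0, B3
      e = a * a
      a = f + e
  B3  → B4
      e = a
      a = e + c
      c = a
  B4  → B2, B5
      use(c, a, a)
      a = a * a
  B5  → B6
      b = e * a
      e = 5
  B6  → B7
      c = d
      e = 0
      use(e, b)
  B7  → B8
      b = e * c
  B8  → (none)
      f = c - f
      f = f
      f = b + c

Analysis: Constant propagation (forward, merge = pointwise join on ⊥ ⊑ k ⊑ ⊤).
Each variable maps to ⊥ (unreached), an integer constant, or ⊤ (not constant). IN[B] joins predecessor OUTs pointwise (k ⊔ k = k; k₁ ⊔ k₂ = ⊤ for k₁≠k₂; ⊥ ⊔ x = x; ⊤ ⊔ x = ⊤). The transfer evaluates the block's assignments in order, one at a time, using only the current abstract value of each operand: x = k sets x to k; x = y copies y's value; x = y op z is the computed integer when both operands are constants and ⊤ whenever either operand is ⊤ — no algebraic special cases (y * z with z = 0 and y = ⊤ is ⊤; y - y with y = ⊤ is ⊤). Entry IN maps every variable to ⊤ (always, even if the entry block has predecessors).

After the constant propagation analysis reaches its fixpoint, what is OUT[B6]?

Answer: {a: ⊤, b: ⊤, c: ⊤, d: ⊤, e: 0, f: ⊤}

Working:
Converged values:
  B0:  IN=(all ⊤)  OUT={e:1; rest ⊤}
  B1:  IN={e:1; rest ⊤}  OUT={a:6, b:1, e:1; rest ⊤}
  B2:  IN={b:1; rest ⊤}  OUT={b:1; rest ⊤}
  B3:  IN={b:1; rest ⊤}  OUT={b:1; rest ⊤}
  B4:  IN={b:1; rest ⊤}  OUT={b:1; rest ⊤}
  B5:  IN={b:1; rest ⊤}  OUT={e:5; rest ⊤}
  B6:  IN=(all ⊤)  OUT={e:0; rest ⊤}
  B7:  IN={e:0; rest ⊤}  OUT={e:0; rest ⊤}
  B8:  IN={e:0; rest ⊤}  OUT={e:0; rest ⊤}

Merge at B6: IN[B6] = OUT[B1] ⊔ OUT[B5] = {a: ⊤, b: ⊤, c: ⊤, d: ⊤, e: ⊤, f: ⊤}
Applying B6's transfer function to that IN value gives OUT[B6] (row B6 above).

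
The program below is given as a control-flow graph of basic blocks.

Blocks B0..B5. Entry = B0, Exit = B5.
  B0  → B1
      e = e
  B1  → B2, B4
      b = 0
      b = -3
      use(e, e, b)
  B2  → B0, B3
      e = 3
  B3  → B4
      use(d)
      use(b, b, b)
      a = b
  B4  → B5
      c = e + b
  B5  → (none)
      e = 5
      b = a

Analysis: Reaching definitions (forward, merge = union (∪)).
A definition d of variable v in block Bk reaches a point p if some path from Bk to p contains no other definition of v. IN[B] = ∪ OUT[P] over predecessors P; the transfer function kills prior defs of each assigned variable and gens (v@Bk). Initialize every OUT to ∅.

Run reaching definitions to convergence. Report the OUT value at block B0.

Answer: {b@B1, e@B0}

Derivation:
Per-block solution:
  B0:  IN={b@B1, e@B2}  OUT={b@B1, e@B0}
  B1:  IN={b@B1, e@B0}  OUT={b@B1, e@B0}
  B2:  IN={b@B1, e@B0}  OUT={b@B1, e@B2}
  B3:  IN={b@B1, e@B2}  OUT={a@B3, b@B1, e@B2}
  B4:  IN={a@B3, b@B1, e@B0, e@B2}  OUT={a@B3, b@B1, c@B4, e@B0, e@B2}
  B5:  IN={a@B3, b@B1, c@B4, e@B0, e@B2}  OUT={a@B3, b@B5, c@B4, e@B5}

Merge at B0 (entry node, so the boundary value {} is joined with the incoming edge(s)): IN[B0] = {} ⊔ OUT[B2] = {b@B1, e@B2}
Applying B0's transfer function to that IN value gives OUT[B0] (row B0 above).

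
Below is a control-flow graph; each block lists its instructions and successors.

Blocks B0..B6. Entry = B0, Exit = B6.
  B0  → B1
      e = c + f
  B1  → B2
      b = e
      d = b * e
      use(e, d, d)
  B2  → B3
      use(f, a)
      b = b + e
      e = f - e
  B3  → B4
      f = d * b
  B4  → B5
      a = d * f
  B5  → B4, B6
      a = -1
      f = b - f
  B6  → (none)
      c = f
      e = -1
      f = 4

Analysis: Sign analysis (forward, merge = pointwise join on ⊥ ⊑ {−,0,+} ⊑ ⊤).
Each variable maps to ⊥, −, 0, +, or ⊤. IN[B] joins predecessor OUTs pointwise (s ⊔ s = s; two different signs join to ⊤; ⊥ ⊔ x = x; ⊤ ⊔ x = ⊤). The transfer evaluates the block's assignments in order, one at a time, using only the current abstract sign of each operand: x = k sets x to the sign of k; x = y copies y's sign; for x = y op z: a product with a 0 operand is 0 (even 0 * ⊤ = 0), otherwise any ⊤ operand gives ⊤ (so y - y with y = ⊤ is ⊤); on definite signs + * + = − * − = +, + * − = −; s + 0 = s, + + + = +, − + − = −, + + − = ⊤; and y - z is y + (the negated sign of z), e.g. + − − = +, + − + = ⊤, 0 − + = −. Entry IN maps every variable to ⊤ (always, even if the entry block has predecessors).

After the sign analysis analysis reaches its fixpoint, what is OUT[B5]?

Answer: {a: -, b: ⊤, c: ⊤, d: ⊤, e: ⊤, f: ⊤}

Derivation:
Converged values:
  B0:  IN=(all ⊤)  OUT=(all ⊤)
  B1:  IN=(all ⊤)  OUT=(all ⊤)
  B2:  IN=(all ⊤)  OUT=(all ⊤)
  B3:  IN=(all ⊤)  OUT=(all ⊤)
  B4:  IN=(all ⊤)  OUT=(all ⊤)
  B5:  IN=(all ⊤)  OUT={a:-; rest ⊤}
  B6:  IN={a:-; rest ⊤}  OUT={a:-, e:-, f:+; rest ⊤}

Merge at B5: IN[B5] = OUT[B4] = {a: ⊤, b: ⊤, c: ⊤, d: ⊤, e: ⊤, f: ⊤}
Applying B5's transfer function to that IN value gives OUT[B5] (row B5 above).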